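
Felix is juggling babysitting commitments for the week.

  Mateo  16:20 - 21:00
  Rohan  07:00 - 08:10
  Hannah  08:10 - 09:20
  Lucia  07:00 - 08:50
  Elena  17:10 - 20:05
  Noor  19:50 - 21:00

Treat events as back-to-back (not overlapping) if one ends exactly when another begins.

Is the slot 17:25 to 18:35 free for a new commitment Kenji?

No — it overlaps Elena, Mateo

Lucia: ends 08:50 at or before Kenji starts 17:25 → clear.
Rohan: ends 08:10 at or before Kenji starts 17:25 → clear.
Hannah: ends 09:20 at or before Kenji starts 17:25 → clear.
Mateo: starts 16:20 before Kenji ends 18:35, and ends 21:00 after Kenji starts 17:25 → overlap.
Elena: starts 17:10 before Kenji ends 18:35, and ends 20:05 after Kenji starts 17:25 → overlap.
Noor: starts 19:50 at or after Kenji ends 18:35 → clear.
Kenji overlaps Elena, Mateo.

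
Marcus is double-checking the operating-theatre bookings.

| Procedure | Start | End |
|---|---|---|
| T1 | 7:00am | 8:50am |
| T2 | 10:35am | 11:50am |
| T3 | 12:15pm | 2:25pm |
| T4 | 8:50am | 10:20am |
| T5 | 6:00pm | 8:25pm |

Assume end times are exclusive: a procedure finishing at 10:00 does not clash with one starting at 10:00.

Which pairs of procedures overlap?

no conflicts

Two intervals overlap when each starts before the other ends.
Sorted by start: T1, T4, T2, T3, T5.
T4 starts exactly when T1 ends (back-to-back, no overlap); T1 is clear from here.
T2 starts after T4 ends; T4 is clear from here.
T3 starts after T2 ends; T2 is clear from here.
T5 starts after T3 ends.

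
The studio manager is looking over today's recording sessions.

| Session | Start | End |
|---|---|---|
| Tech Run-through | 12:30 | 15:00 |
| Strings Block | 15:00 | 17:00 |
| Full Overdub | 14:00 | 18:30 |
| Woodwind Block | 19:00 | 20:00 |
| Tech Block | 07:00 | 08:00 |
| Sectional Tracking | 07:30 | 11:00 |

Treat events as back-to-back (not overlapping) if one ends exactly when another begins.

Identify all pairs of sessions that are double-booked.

Sorted by start: Tech Block, Sectional Tracking, Tech Run-through, Full Overdub, Strings Block, Woodwind Block.
Sectional Tracking starts before Tech Block ends → Tech Block and Sectional Tracking overlap.
Tech Run-through starts after Tech Block ends — done with Tech Block.
Tech Run-through starts after Sectional Tracking ends — done with Sectional Tracking.
Full Overdub starts before Tech Run-through ends → Tech Run-through and Full Overdub overlap.
Strings Block starts exactly when Tech Run-through ends (back-to-back, no overlap) — done with Tech Run-through.
Strings Block starts before Full Overdub ends → Full Overdub and Strings Block overlap.
Woodwind Block starts after Full Overdub ends.
Woodwind Block starts after Strings Block ends.

Full Overdub & Strings Block, Full Overdub & Tech Run-through, Sectional Tracking & Tech Block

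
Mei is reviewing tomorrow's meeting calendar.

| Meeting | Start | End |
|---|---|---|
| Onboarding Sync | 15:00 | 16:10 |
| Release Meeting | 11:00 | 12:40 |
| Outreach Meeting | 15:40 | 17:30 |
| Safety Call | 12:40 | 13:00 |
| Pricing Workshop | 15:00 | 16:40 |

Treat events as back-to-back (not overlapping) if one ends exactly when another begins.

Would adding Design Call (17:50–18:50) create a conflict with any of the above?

No — it doesn't clash with anything

Release Meeting: ends 12:40 at or before Design Call starts 17:50 → clear.
Safety Call: ends 13:00 at or before Design Call starts 17:50 → clear.
Pricing Workshop: ends 16:40 at or before Design Call starts 17:50 → clear.
Onboarding Sync: ends 16:10 at or before Design Call starts 17:50 → clear.
Outreach Meeting: ends 17:30 at or before Design Call starts 17:50 → clear.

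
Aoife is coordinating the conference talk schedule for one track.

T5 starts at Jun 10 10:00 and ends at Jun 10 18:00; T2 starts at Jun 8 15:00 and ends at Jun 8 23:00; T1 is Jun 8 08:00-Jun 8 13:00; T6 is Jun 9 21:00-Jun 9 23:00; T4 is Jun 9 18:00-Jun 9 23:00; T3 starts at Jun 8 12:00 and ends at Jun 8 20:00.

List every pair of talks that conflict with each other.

Sorted by start: T1, T3, T2, T4, T6, T5.
T3 starts before T1 ends → T1 and T3 overlap.
T2 starts after T1 ends, so nothing later overlaps T1 either.
T2 starts before T3 ends → T3 and T2 overlap.
T4 starts after T3 ends, so nothing later overlaps T3 either.
T4 starts after T2 ends, so nothing later overlaps T2 either.
T6 starts before T4 ends → T4 and T6 overlap.
T5 starts after T4 ends.
T5 starts after T6 ends.

T1 & T3, T2 & T3, T4 & T6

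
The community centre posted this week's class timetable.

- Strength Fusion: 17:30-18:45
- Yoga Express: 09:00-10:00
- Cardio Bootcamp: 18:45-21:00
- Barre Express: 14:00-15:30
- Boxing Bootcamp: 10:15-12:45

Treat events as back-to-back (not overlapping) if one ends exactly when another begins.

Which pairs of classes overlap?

Sorted by start: Yoga Express, Boxing Bootcamp, Barre Express, Strength Fusion, Cardio Bootcamp.
Boxing Bootcamp starts after Yoga Express ends, so Yoga Express has no further overlaps.
Barre Express starts after Boxing Bootcamp ends, so Boxing Bootcamp has no further overlaps.
Strength Fusion starts after Barre Express ends, so Barre Express has no further overlaps.
Cardio Bootcamp starts exactly when Strength Fusion ends (back-to-back, no overlap).

no conflicts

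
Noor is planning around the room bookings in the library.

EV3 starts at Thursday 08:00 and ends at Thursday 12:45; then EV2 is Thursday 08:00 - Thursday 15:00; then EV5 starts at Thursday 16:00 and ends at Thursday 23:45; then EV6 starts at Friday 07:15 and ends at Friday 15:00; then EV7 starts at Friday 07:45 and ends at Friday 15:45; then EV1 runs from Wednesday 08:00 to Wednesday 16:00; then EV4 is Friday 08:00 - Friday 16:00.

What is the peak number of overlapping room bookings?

Walk through starts and ends in time order (an end at T is processed before a start at T):
Wednesday 08:00 start EV1 → 1
Wednesday 16:00 end EV1 → 0
Thursday 08:00 start EV2 → 1
Thursday 08:00 start EV3 → 2
Thursday 12:45 end EV3 → 1
Thursday 15:00 end EV2 → 0
Thursday 16:00 start EV5 → 1
Thursday 23:45 end EV5 → 0
Friday 07:15 start EV6 → 1
Friday 07:45 start EV7 → 2
Friday 08:00 start EV4 → 3
Friday 15:00 end EV6 → 2
Friday 15:45 end EV7 → 1
Friday 16:00 end EV4 → 0
Peak is 3, at Friday 08:00 (EV4, EV6, EV7).

3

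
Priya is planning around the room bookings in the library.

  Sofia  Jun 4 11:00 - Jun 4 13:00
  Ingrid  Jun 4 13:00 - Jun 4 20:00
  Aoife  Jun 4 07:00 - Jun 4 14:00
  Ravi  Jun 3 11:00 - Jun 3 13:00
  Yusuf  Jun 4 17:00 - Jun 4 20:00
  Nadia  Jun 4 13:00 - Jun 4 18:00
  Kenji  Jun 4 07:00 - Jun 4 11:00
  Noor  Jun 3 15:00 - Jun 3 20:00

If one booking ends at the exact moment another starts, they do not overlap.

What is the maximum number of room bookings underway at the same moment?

3

Sort all start/end points and keep a running count:
Jun 3 11:00 start Ravi → 1
Jun 3 13:00 end Ravi → 0
Jun 3 15:00 start Noor → 1
Jun 3 20:00 end Noor → 0
Jun 4 07:00 start Aoife → 1
Jun 4 07:00 start Kenji → 2
Jun 4 11:00 end Kenji → 1
Jun 4 11:00 start Sofia → 2
Jun 4 13:00 end Sofia → 1
Jun 4 13:00 start Ingrid → 2
Jun 4 13:00 start Nadia → 3
Jun 4 14:00 end Aoife → 2
Jun 4 17:00 start Yusuf → 3
Jun 4 18:00 end Nadia → 2
Jun 4 20:00 end Ingrid → 1
Jun 4 20:00 end Yusuf → 0
Peak is 3, at Jun 4 13:00 (Aoife, Ingrid, Nadia).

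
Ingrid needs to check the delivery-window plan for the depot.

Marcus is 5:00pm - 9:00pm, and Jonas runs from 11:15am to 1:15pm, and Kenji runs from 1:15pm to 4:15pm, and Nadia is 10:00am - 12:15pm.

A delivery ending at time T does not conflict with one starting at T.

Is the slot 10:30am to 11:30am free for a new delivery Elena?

Nadia: starts 10:00am before Elena ends 11:30am, and ends 12:15pm after Elena starts 10:30am → overlap.
Jonas: starts 11:15am before Elena ends 11:30am, and ends 1:15pm after Elena starts 10:30am → overlap.
Kenji: starts 1:15pm at or after Elena ends 11:30am → clear.
Marcus: starts 5:00pm at or after Elena ends 11:30am → clear.
Elena overlaps Nadia, Jonas.

No — it overlaps Jonas, Nadia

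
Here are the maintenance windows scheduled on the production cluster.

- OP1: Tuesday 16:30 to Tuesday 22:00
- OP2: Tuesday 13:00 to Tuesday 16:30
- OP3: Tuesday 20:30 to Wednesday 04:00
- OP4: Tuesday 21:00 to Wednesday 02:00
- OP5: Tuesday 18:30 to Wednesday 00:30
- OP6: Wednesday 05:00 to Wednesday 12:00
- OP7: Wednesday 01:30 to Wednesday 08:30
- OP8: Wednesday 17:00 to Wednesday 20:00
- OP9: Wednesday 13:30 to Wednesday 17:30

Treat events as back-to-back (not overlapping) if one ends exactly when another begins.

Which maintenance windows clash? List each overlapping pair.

Sorted by start: OP2, OP1, OP5, OP3, OP4, OP7, OP6, OP9, OP8.
OP1 starts exactly when OP2 ends (back-to-back, no overlap), so OP2 has no further overlaps.
OP5 starts before OP1 ends → OP1 and OP5 overlap.
OP3 starts before OP1 ends → OP1 and OP3 overlap.
OP4 starts before OP1 ends → OP1 and OP4 overlap.
OP7 starts after OP1 ends, so OP1 has no further overlaps.
OP3 starts before OP5 ends → OP5 and OP3 overlap.
OP4 starts before OP5 ends → OP5 and OP4 overlap.
OP7 starts after OP5 ends, so OP5 has no further overlaps.
OP4 starts before OP3 ends → OP3 and OP4 overlap.
OP7 starts before OP3 ends → OP3 and OP7 overlap.
OP6 starts after OP3 ends, so OP3 has no further overlaps.
OP7 starts before OP4 ends → OP4 and OP7 overlap.
OP6 starts after OP4 ends, so OP4 has no further overlaps.
OP6 starts before OP7 ends → OP7 and OP6 overlap.
OP9 starts after OP7 ends, so OP7 has no further overlaps.
OP9 starts after OP6 ends, so OP6 has no further overlaps.
OP8 starts before OP9 ends → OP9 and OP8 overlap.

OP1 & OP3, OP1 & OP4, OP1 & OP5, OP3 & OP4, OP3 & OP5, OP3 & OP7, OP4 & OP5, OP4 & OP7, OP6 & OP7, OP8 & OP9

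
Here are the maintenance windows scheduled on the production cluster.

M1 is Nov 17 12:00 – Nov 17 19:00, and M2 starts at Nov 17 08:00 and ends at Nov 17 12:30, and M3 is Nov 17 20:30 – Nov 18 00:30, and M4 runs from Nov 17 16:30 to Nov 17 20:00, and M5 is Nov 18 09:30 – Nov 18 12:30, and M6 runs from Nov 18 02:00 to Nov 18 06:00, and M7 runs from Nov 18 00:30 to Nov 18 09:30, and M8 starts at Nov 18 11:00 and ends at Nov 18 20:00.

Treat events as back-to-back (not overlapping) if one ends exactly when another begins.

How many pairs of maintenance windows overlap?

4

Sorted by start: M2, M1, M4, M3, M7, M6, M5, M8.
M1 starts before M2 ends → M2 and M1 overlap.
M4 starts after M2 ends — done with M2.
M4 starts before M1 ends → M1 and M4 overlap.
M3 starts after M1 ends — done with M1.
M3 starts after M4 ends — done with M4.
M7 starts exactly when M3 ends (back-to-back, no overlap) — done with M3.
M6 starts before M7 ends → M7 and M6 overlap.
M5 starts exactly when M7 ends (back-to-back, no overlap) — done with M7.
M5 starts after M6 ends — done with M6.
M8 starts before M5 ends → M5 and M8 overlap.
Overlapping pairs: M1 & M2, M1 & M4, M5 & M8, M6 & M7 — 4 in total.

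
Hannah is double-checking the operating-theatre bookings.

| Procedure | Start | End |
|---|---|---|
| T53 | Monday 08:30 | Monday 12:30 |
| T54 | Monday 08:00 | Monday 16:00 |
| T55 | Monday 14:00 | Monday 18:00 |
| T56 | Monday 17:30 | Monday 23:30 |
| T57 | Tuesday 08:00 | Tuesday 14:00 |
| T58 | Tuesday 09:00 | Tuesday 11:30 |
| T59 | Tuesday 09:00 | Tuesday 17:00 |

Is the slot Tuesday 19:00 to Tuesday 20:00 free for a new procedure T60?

T54: ends Monday 16:00 at or before T60 starts Tuesday 19:00 → clear.
T53: ends Monday 12:30 at or before T60 starts Tuesday 19:00 → clear.
T55: ends Monday 18:00 at or before T60 starts Tuesday 19:00 → clear.
T56: ends Monday 23:30 at or before T60 starts Tuesday 19:00 → clear.
T57: ends Tuesday 14:00 at or before T60 starts Tuesday 19:00 → clear.
T58: ends Tuesday 11:30 at or before T60 starts Tuesday 19:00 → clear.
T59: ends Tuesday 17:00 at or before T60 starts Tuesday 19:00 → clear.

Yes — the slot is free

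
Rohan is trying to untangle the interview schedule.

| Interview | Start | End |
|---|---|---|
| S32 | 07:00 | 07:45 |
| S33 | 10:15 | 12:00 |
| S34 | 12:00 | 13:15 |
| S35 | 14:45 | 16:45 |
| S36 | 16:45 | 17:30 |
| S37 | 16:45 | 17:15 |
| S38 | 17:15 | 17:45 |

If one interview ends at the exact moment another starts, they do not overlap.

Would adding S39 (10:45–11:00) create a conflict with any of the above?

Yes — it overlaps S33

S32: ends 07:45 at or before S39 starts 10:45 → clear.
S33: starts 10:15 before S39 ends 11:00, and ends 12:00 after S39 starts 10:45 → overlap.
S34: starts 12:00 at or after S39 ends 11:00 → clear.
S35: starts 14:45 at or after S39 ends 11:00 → clear.
S36: starts 16:45 at or after S39 ends 11:00 → clear.
S37: starts 16:45 at or after S39 ends 11:00 → clear.
S38: starts 17:15 at or after S39 ends 11:00 → clear.
S39 overlaps S33.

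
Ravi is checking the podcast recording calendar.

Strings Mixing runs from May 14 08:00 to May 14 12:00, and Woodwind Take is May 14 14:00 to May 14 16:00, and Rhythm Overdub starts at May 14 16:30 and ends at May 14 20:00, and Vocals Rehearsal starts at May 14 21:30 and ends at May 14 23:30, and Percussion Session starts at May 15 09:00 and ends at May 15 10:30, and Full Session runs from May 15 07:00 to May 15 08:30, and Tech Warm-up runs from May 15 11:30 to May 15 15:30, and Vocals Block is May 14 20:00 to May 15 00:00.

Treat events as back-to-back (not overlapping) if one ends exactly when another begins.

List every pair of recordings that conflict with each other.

Vocals Block & Vocals Rehearsal

Sorted by start: Strings Mixing, Woodwind Take, Rhythm Overdub, Vocals Block, Vocals Rehearsal, Full Session, Percussion Session, Tech Warm-up.
Woodwind Take starts after Strings Mixing ends; Strings Mixing is clear from here.
Rhythm Overdub starts after Woodwind Take ends; Woodwind Take is clear from here.
Vocals Block starts exactly when Rhythm Overdub ends (back-to-back, no overlap); Rhythm Overdub is clear from here.
Vocals Rehearsal starts before Vocals Block ends → Vocals Block and Vocals Rehearsal overlap.
Full Session starts after Vocals Block ends; Vocals Block is clear from here.
Full Session starts after Vocals Rehearsal ends; Vocals Rehearsal is clear from here.
Percussion Session starts after Full Session ends; Full Session is clear from here.
Tech Warm-up starts after Percussion Session ends.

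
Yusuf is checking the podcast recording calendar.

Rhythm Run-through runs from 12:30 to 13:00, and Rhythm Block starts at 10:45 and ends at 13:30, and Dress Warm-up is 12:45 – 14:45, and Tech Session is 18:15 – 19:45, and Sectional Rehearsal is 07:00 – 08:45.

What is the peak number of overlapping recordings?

Walk through starts and ends in time order (an end at T is processed before a start at T):
07:00 start Sectional Rehearsal → 1
08:45 end Sectional Rehearsal → 0
10:45 start Rhythm Block → 1
12:30 start Rhythm Run-through → 2
12:45 start Dress Warm-up → 3
13:00 end Rhythm Run-through → 2
13:30 end Rhythm Block → 1
14:45 end Dress Warm-up → 0
18:15 start Tech Session → 1
19:45 end Tech Session → 0
Peak is 3, at 12:45 (Dress Warm-up, Rhythm Block, Rhythm Run-through).

3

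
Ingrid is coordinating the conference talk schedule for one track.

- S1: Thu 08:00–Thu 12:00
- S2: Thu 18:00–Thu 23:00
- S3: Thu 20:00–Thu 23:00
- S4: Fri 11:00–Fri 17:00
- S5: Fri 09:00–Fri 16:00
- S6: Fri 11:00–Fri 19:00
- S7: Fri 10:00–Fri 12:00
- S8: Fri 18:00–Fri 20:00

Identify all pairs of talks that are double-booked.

S2 & S3, S4 & S5, S4 & S6, S4 & S7, S5 & S6, S5 & S7, S6 & S7, S6 & S8

Check each pair: they overlap iff neither finishes before the other starts.
Sorted by start: S1, S2, S3, S5, S7, S4, S6, S8.
S2 starts after S1 ends; S1 is clear from here.
S3 starts before S2 ends → S2 and S3 overlap.
S5 starts after S2 ends; S2 is clear from here.
S5 starts after S3 ends; S3 is clear from here.
S7 starts before S5 ends → S5 and S7 overlap.
S4 starts before S5 ends → S5 and S4 overlap.
S6 starts before S5 ends → S5 and S6 overlap.
S8 starts after S5 ends.
S4 starts before S7 ends → S7 and S4 overlap.
S6 starts before S7 ends → S7 and S6 overlap.
S8 starts after S7 ends.
S6 starts before S4 ends → S4 and S6 overlap.
S8 starts after S4 ends.
S8 starts before S6 ends → S6 and S8 overlap.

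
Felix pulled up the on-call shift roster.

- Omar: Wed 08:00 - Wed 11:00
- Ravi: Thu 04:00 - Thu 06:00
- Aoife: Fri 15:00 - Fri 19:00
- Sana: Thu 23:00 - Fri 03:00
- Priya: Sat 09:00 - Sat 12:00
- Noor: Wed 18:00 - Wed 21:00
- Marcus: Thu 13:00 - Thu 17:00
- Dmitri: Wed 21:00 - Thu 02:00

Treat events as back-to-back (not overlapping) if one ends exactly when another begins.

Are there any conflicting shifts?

No

Sorted by start: Omar, Noor, Dmitri, Ravi, Marcus, Sana, Aoife, Priya.
Noor starts after Omar ends — done with Omar.
Dmitri starts exactly when Noor ends (back-to-back, no overlap) — done with Noor.
Ravi starts after Dmitri ends — done with Dmitri.
Marcus starts after Ravi ends — done with Ravi.
Sana starts after Marcus ends — done with Marcus.
Aoife starts after Sana ends — done with Sana.
Priya starts after Aoife ends.
Every pair is clear; the schedule has no overlaps.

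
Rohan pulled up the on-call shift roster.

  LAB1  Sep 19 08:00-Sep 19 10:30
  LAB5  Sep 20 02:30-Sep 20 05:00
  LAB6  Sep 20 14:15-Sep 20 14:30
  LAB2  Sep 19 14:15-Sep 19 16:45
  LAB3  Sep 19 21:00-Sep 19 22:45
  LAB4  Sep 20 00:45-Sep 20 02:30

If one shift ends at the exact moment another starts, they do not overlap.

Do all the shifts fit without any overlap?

Yes

Sorted by start: LAB1, LAB2, LAB3, LAB4, LAB5, LAB6.
LAB2 starts after LAB1 ends, so LAB1 has no further overlaps.
LAB3 starts after LAB2 ends, so LAB2 has no further overlaps.
LAB4 starts after LAB3 ends, so LAB3 has no further overlaps.
LAB5 starts exactly when LAB4 ends (back-to-back, no overlap), so LAB4 has no further overlaps.
LAB6 starts after LAB5 ends.
Every pair is clear; the schedule has no overlaps.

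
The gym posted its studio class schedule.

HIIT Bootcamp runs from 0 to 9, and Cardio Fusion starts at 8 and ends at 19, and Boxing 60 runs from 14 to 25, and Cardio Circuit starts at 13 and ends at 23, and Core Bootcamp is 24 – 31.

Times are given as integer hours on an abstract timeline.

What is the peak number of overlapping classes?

Sweep the timeline, counting +1 at each start and −1 at each end (ends before starts at a tie):
0 start HIIT Bootcamp → 1
8 start Cardio Fusion → 2
9 end HIIT Bootcamp → 1
13 start Cardio Circuit → 2
14 start Boxing 60 → 3
19 end Cardio Fusion → 2
23 end Cardio Circuit → 1
24 start Core Bootcamp → 2
25 end Boxing 60 → 1
31 end Core Bootcamp → 0
Peak is 3, at 14 (Boxing 60, Cardio Circuit, Cardio Fusion).

3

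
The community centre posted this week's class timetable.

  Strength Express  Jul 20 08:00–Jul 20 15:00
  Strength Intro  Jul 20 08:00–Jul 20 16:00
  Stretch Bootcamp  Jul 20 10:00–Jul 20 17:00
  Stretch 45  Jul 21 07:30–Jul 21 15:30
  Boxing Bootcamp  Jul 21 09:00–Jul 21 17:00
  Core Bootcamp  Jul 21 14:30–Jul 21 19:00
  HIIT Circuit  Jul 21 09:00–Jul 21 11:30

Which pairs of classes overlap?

Boxing Bootcamp & Core Bootcamp, Boxing Bootcamp & HIIT Circuit, Boxing Bootcamp & Stretch 45, Core Bootcamp & Stretch 45, HIIT Circuit & Stretch 45, Strength Express & Strength Intro, Strength Express & Stretch Bootcamp, Strength Intro & Stretch Bootcamp

Sorted by start: Strength Express, Strength Intro, Stretch Bootcamp, Stretch 45, Boxing Bootcamp, HIIT Circuit, Core Bootcamp.
Strength Intro starts before Strength Express ends → Strength Express and Strength Intro overlap.
Stretch Bootcamp starts before Strength Express ends → Strength Express and Stretch Bootcamp overlap.
Stretch 45 starts after Strength Express ends, so Strength Express has no further overlaps.
Stretch Bootcamp starts before Strength Intro ends → Strength Intro and Stretch Bootcamp overlap.
Stretch 45 starts after Strength Intro ends, so Strength Intro has no further overlaps.
Stretch 45 starts after Stretch Bootcamp ends, so Stretch Bootcamp has no further overlaps.
Boxing Bootcamp starts before Stretch 45 ends → Stretch 45 and Boxing Bootcamp overlap.
HIIT Circuit starts before Stretch 45 ends → Stretch 45 and HIIT Circuit overlap.
Core Bootcamp starts before Stretch 45 ends → Stretch 45 and Core Bootcamp overlap.
HIIT Circuit starts before Boxing Bootcamp ends → Boxing Bootcamp and HIIT Circuit overlap.
Core Bootcamp starts before Boxing Bootcamp ends → Boxing Bootcamp and Core Bootcamp overlap.
Core Bootcamp starts after HIIT Circuit ends.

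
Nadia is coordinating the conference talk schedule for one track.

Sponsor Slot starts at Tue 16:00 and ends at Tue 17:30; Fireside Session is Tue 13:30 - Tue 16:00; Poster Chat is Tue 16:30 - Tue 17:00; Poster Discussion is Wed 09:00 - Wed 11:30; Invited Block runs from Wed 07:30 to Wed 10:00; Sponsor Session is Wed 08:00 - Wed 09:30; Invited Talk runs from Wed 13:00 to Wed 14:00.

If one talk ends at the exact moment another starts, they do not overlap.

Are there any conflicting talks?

Sorted by start: Fireside Session, Sponsor Slot, Poster Chat, Invited Block, Sponsor Session, Poster Discussion, Invited Talk.
Sponsor Slot starts exactly when Fireside Session ends (back-to-back, no overlap), so nothing later overlaps Fireside Session either.
Poster Chat starts before Sponsor Slot ends → Sponsor Slot and Poster Chat overlap.
That's a conflict, so the schedule is not conflict-free.

Yes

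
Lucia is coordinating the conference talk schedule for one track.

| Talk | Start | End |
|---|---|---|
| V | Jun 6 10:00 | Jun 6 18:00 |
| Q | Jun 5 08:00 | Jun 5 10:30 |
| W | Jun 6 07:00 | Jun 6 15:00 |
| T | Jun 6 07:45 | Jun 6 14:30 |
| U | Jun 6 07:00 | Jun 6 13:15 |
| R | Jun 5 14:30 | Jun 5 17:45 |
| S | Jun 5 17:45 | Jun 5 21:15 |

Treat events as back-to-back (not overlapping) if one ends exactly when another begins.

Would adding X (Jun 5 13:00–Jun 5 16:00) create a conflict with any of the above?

Q: ends Jun 5 10:30 at or before X starts Jun 5 13:00 → clear.
R: starts Jun 5 14:30 before X ends Jun 5 16:00, and ends Jun 5 17:45 after X starts Jun 5 13:00 → overlap.
S: starts Jun 5 17:45 at or after X ends Jun 5 16:00 → clear.
U: starts Jun 6 07:00 at or after X ends Jun 5 16:00 → clear.
W: starts Jun 6 07:00 at or after X ends Jun 5 16:00 → clear.
T: starts Jun 6 07:45 at or after X ends Jun 5 16:00 → clear.
V: starts Jun 6 10:00 at or after X ends Jun 5 16:00 → clear.
X overlaps R.

Yes — it overlaps R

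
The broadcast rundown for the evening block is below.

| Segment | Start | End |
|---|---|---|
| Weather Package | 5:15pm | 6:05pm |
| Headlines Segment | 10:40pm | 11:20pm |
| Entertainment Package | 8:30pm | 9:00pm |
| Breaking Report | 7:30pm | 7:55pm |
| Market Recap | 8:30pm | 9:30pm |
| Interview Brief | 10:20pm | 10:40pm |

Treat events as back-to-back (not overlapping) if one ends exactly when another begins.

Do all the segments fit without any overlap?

Sorted by start: Weather Package, Breaking Report, Entertainment Package, Market Recap, Interview Brief, Headlines Segment.
Breaking Report starts after Weather Package ends, so nothing later overlaps Weather Package either.
Entertainment Package starts after Breaking Report ends, so nothing later overlaps Breaking Report either.
Market Recap starts before Entertainment Package ends → Entertainment Package and Market Recap overlap.
That's a conflict, so the schedule is not conflict-free.

No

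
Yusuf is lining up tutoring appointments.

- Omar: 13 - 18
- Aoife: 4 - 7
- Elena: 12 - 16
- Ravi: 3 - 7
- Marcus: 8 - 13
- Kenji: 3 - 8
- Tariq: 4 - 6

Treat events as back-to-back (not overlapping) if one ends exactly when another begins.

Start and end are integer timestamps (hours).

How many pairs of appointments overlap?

8

Sorted by start: Ravi, Kenji, Aoife, Tariq, Marcus, Elena, Omar.
Kenji starts before Ravi ends → Ravi and Kenji overlap.
Aoife starts before Ravi ends → Ravi and Aoife overlap.
Tariq starts before Ravi ends → Ravi and Tariq overlap.
Marcus starts after Ravi ends, so nothing later overlaps Ravi either.
Aoife starts before Kenji ends → Kenji and Aoife overlap.
Tariq starts before Kenji ends → Kenji and Tariq overlap.
Marcus starts exactly when Kenji ends (back-to-back, no overlap), so nothing later overlaps Kenji either.
Tariq starts before Aoife ends → Aoife and Tariq overlap.
Marcus starts after Aoife ends, so nothing later overlaps Aoife either.
Marcus starts after Tariq ends, so nothing later overlaps Tariq either.
Elena starts before Marcus ends → Marcus and Elena overlap.
Omar starts exactly when Marcus ends (back-to-back, no overlap).
Omar starts before Elena ends → Elena and Omar overlap.
Overlapping pairs: Aoife & Kenji, Aoife & Ravi, Aoife & Tariq, Elena & Marcus, Elena & Omar, Kenji & Ravi, Kenji & Tariq, Ravi & Tariq — 8 in total.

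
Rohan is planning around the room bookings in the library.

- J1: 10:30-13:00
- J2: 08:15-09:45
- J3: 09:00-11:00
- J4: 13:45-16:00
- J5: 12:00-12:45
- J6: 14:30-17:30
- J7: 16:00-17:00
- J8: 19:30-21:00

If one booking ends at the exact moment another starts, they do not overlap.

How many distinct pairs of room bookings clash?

Sorted by start: J2, J3, J1, J5, J4, J6, J7, J8.
J3 starts before J2 ends → J2 and J3 overlap.
J1 starts after J2 ends, so J2 has no further overlaps.
J1 starts before J3 ends → J3 and J1 overlap.
J5 starts after J3 ends, so J3 has no further overlaps.
J5 starts before J1 ends → J1 and J5 overlap.
J4 starts after J1 ends, so J1 has no further overlaps.
J4 starts after J5 ends, so J5 has no further overlaps.
J6 starts before J4 ends → J4 and J6 overlap.
J7 starts exactly when J4 ends (back-to-back, no overlap), so J4 has no further overlaps.
J7 starts before J6 ends → J6 and J7 overlap.
J8 starts after J6 ends.
J8 starts after J7 ends.
Overlapping pairs: J1 & J3, J1 & J5, J2 & J3, J4 & J6, J6 & J7 — 5 in total.

5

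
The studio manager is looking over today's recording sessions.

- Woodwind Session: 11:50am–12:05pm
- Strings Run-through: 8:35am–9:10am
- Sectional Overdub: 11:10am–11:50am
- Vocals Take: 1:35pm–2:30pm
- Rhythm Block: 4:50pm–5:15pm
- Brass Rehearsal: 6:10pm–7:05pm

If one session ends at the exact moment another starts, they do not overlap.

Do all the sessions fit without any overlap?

Check each pair: they overlap iff neither finishes before the other starts.
Sorted by start: Strings Run-through, Sectional Overdub, Woodwind Session, Vocals Take, Rhythm Block, Brass Rehearsal.
Sectional Overdub starts after Strings Run-through ends, so nothing later overlaps Strings Run-through either.
Woodwind Session starts exactly when Sectional Overdub ends (back-to-back, no overlap), so nothing later overlaps Sectional Overdub either.
Vocals Take starts after Woodwind Session ends, so nothing later overlaps Woodwind Session either.
Rhythm Block starts after Vocals Take ends, so nothing later overlaps Vocals Take either.
Brass Rehearsal starts after Rhythm Block ends.
Every pair is clear; the schedule has no overlaps.

Yes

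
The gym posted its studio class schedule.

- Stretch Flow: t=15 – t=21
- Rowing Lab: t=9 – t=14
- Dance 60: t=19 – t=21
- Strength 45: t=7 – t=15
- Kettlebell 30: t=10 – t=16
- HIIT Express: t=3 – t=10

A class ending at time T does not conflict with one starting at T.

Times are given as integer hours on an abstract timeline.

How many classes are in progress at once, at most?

3

Sort all start/end points and keep a running count:
t=3 start HIIT Express → 1
t=7 start Strength 45 → 2
t=9 start Rowing Lab → 3
t=10 end HIIT Express → 2
t=10 start Kettlebell 30 → 3
t=14 end Rowing Lab → 2
t=15 end Strength 45 → 1
t=15 start Stretch Flow → 2
t=16 end Kettlebell 30 → 1
t=19 start Dance 60 → 2
t=21 end Dance 60 → 1
t=21 end Stretch Flow → 0
Peak is 3, at t=9 (HIIT Express, Rowing Lab, Strength 45).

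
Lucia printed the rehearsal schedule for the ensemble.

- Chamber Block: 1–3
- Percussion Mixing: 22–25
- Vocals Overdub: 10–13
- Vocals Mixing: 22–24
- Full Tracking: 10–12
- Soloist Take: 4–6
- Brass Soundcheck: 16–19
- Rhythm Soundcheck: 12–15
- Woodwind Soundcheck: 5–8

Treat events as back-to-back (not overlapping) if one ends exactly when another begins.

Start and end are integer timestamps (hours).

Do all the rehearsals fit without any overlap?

No

Sorted by start: Chamber Block, Soloist Take, Woodwind Soundcheck, Full Tracking, Vocals Overdub, Rhythm Soundcheck, Brass Soundcheck, Vocals Mixing, Percussion Mixing.
Soloist Take starts after Chamber Block ends — done with Chamber Block.
Woodwind Soundcheck starts before Soloist Take ends → Soloist Take and Woodwind Soundcheck overlap.
That's a conflict, so the schedule is not conflict-free.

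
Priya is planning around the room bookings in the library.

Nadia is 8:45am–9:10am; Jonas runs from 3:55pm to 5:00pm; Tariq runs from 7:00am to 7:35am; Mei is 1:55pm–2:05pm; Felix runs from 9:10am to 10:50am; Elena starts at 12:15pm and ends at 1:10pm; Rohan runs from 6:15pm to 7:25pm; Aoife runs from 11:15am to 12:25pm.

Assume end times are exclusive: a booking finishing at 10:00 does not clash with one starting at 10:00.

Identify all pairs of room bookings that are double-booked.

Sorted by start: Tariq, Nadia, Felix, Aoife, Elena, Mei, Jonas, Rohan.
Nadia starts after Tariq ends — done with Tariq.
Felix starts exactly when Nadia ends (back-to-back, no overlap) — done with Nadia.
Aoife starts after Felix ends — done with Felix.
Elena starts before Aoife ends → Aoife and Elena overlap.
Mei starts after Aoife ends — done with Aoife.
Mei starts after Elena ends — done with Elena.
Jonas starts after Mei ends — done with Mei.
Rohan starts after Jonas ends.

Aoife & Elena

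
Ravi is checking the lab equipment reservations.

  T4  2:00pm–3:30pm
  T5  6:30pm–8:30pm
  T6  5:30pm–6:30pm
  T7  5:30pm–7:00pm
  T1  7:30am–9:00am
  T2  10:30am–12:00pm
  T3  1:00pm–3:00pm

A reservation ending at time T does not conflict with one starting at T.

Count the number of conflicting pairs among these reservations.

3

Sorted by start: T1, T2, T3, T4, T6, T7, T5.
T2 starts after T1 ends, so T1 has no further overlaps.
T3 starts after T2 ends, so T2 has no further overlaps.
T4 starts before T3 ends → T3 and T4 overlap.
T6 starts after T3 ends, so T3 has no further overlaps.
T6 starts after T4 ends, so T4 has no further overlaps.
T7 starts before T6 ends → T6 and T7 overlap.
T5 starts exactly when T6 ends (back-to-back, no overlap).
T5 starts before T7 ends → T7 and T5 overlap.
Overlapping pairs: T3 & T4, T5 & T7, T6 & T7 — 3 in total.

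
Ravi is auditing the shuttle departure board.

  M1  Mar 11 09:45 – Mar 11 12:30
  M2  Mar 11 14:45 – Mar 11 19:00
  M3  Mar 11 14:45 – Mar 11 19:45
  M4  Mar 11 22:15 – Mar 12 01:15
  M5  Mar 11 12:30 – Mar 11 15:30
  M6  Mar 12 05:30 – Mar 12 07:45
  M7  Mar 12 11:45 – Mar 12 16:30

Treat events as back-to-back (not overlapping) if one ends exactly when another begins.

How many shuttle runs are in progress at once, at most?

Walk through starts and ends in time order (an end at T is processed before a start at T):
Mar 11 09:45 start M1 → 1
Mar 11 12:30 end M1 → 0
Mar 11 12:30 start M5 → 1
Mar 11 14:45 start M2 → 2
Mar 11 14:45 start M3 → 3
Mar 11 15:30 end M5 → 2
Mar 11 19:00 end M2 → 1
Mar 11 19:45 end M3 → 0
Mar 11 22:15 start M4 → 1
Mar 12 01:15 end M4 → 0
Mar 12 05:30 start M6 → 1
Mar 12 07:45 end M6 → 0
Mar 12 11:45 start M7 → 1
Mar 12 16:30 end M7 → 0
Peak is 3, at Mar 11 14:45 (M2, M3, M5).

3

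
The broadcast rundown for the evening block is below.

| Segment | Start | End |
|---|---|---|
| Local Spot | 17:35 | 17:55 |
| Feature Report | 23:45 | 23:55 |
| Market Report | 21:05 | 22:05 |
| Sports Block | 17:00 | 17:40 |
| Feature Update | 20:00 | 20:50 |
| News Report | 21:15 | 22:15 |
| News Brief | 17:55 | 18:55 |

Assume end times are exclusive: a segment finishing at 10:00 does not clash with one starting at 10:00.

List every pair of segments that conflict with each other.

Local Spot & Sports Block, Market Report & News Report

Sorted by start: Sports Block, Local Spot, News Brief, Feature Update, Market Report, News Report, Feature Report.
Local Spot starts before Sports Block ends → Sports Block and Local Spot overlap.
News Brief starts after Sports Block ends; Sports Block is clear from here.
News Brief starts exactly when Local Spot ends (back-to-back, no overlap); Local Spot is clear from here.
Feature Update starts after News Brief ends; News Brief is clear from here.
Market Report starts after Feature Update ends; Feature Update is clear from here.
News Report starts before Market Report ends → Market Report and News Report overlap.
Feature Report starts after Market Report ends.
Feature Report starts after News Report ends.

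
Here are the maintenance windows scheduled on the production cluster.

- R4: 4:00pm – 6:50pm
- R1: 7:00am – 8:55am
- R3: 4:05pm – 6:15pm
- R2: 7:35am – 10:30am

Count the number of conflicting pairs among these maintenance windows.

Check each pair: they overlap iff neither finishes before the other starts.
Sorted by start: R1, R2, R4, R3.
R2 starts before R1 ends → R1 and R2 overlap.
R4 starts after R1 ends — done with R1.
R4 starts after R2 ends — done with R2.
R3 starts before R4 ends → R4 and R3 overlap.
Overlapping pairs: R1 & R2, R3 & R4 — 2 in total.

2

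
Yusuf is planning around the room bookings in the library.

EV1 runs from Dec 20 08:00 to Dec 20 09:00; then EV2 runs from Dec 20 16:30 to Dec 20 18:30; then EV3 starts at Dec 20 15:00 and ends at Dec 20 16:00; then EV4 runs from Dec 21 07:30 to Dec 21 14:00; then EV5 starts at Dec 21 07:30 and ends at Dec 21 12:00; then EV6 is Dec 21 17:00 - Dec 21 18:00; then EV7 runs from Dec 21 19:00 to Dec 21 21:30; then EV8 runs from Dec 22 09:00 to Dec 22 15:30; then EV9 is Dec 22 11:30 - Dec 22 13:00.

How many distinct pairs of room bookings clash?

Check each pair: they overlap iff neither finishes before the other starts.
Sorted by start: EV1, EV3, EV2, EV4, EV5, EV6, EV7, EV8, EV9.
EV3 starts after EV1 ends, so nothing later overlaps EV1 either.
EV2 starts after EV3 ends, so nothing later overlaps EV3 either.
EV4 starts after EV2 ends, so nothing later overlaps EV2 either.
EV5 starts before EV4 ends → EV4 and EV5 overlap.
EV6 starts after EV4 ends, so nothing later overlaps EV4 either.
EV6 starts after EV5 ends, so nothing later overlaps EV5 either.
EV7 starts after EV6 ends, so nothing later overlaps EV6 either.
EV8 starts after EV7 ends, so nothing later overlaps EV7 either.
EV9 starts before EV8 ends → EV8 and EV9 overlap.
Overlapping pairs: EV4 & EV5, EV8 & EV9 — 2 in total.

2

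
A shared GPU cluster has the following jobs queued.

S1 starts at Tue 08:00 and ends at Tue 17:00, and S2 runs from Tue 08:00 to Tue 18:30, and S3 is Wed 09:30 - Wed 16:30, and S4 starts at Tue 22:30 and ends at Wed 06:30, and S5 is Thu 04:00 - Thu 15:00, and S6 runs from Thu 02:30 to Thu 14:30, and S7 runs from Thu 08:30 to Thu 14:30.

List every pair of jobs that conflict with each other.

S1 & S2, S5 & S6, S5 & S7, S6 & S7

Sorted by start: S1, S2, S4, S3, S6, S5, S7.
S2 starts before S1 ends → S1 and S2 overlap.
S4 starts after S1 ends; S1 is clear from here.
S4 starts after S2 ends; S2 is clear from here.
S3 starts after S4 ends; S4 is clear from here.
S6 starts after S3 ends; S3 is clear from here.
S5 starts before S6 ends → S6 and S5 overlap.
S7 starts before S6 ends → S6 and S7 overlap.
S7 starts before S5 ends → S5 and S7 overlap.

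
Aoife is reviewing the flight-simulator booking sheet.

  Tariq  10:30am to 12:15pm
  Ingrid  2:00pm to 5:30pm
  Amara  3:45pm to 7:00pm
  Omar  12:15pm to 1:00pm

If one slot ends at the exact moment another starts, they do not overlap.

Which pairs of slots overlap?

Amara & Ingrid

Sorted by start: Tariq, Omar, Ingrid, Amara.
Omar starts exactly when Tariq ends (back-to-back, no overlap) — done with Tariq.
Ingrid starts after Omar ends — done with Omar.
Amara starts before Ingrid ends → Ingrid and Amara overlap.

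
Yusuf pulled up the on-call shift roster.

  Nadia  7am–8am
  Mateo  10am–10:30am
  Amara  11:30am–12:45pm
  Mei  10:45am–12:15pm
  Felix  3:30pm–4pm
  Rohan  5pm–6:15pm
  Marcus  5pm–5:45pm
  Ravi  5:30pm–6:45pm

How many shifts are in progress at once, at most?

3

Sort all start/end points and keep a running count:
7am start Nadia → 1
8am end Nadia → 0
10am start Mateo → 1
10:30am end Mateo → 0
10:45am start Mei → 1
11:30am start Amara → 2
12:15pm end Mei → 1
12:45pm end Amara → 0
3:30pm start Felix → 1
4pm end Felix → 0
5pm start Marcus → 1
5pm start Rohan → 2
5:30pm start Ravi → 3
5:45pm end Marcus → 2
6:15pm end Rohan → 1
6:45pm end Ravi → 0
Peak is 3, at 5:30pm (Marcus, Ravi, Rohan).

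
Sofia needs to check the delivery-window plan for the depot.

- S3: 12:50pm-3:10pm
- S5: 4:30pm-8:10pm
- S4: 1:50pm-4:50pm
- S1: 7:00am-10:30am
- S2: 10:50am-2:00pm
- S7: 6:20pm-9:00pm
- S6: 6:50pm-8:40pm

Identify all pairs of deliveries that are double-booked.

Sorted by start: S1, S2, S3, S4, S5, S7, S6.
S2 starts after S1 ends, so S1 has no further overlaps.
S3 starts before S2 ends → S2 and S3 overlap.
S4 starts before S2 ends → S2 and S4 overlap.
S5 starts after S2 ends, so S2 has no further overlaps.
S4 starts before S3 ends → S3 and S4 overlap.
S5 starts after S3 ends, so S3 has no further overlaps.
S5 starts before S4 ends → S4 and S5 overlap.
S7 starts after S4 ends, so S4 has no further overlaps.
S7 starts before S5 ends → S5 and S7 overlap.
S6 starts before S5 ends → S5 and S6 overlap.
S6 starts before S7 ends → S7 and S6 overlap.

S2 & S3, S2 & S4, S3 & S4, S4 & S5, S5 & S6, S5 & S7, S6 & S7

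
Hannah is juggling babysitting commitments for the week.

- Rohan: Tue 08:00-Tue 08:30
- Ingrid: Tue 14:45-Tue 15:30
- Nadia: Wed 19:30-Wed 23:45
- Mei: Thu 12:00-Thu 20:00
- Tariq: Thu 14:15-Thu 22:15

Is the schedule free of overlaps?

Check each pair: they overlap iff neither finishes before the other starts.
Sorted by start: Rohan, Ingrid, Nadia, Mei, Tariq.
Ingrid starts after Rohan ends, so nothing later overlaps Rohan either.
Nadia starts after Ingrid ends, so nothing later overlaps Ingrid either.
Mei starts after Nadia ends, so nothing later overlaps Nadia either.
Tariq starts before Mei ends → Mei and Tariq overlap.
That's a conflict, so the schedule is not conflict-free.

No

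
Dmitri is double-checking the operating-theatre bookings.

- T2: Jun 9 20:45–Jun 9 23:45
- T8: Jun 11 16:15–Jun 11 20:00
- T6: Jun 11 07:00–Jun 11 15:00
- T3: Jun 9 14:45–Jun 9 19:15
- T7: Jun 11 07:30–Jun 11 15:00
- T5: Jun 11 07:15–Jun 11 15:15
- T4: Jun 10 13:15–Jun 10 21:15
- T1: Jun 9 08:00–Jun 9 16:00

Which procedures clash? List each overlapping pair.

Sorted by start: T1, T3, T2, T4, T6, T5, T7, T8.
T3 starts before T1 ends → T1 and T3 overlap.
T2 starts after T1 ends, so nothing later overlaps T1 either.
T2 starts after T3 ends, so nothing later overlaps T3 either.
T4 starts after T2 ends, so nothing later overlaps T2 either.
T6 starts after T4 ends, so nothing later overlaps T4 either.
T5 starts before T6 ends → T6 and T5 overlap.
T7 starts before T6 ends → T6 and T7 overlap.
T8 starts after T6 ends.
T7 starts before T5 ends → T5 and T7 overlap.
T8 starts after T5 ends.
T8 starts after T7 ends.

T1 & T3, T5 & T6, T5 & T7, T6 & T7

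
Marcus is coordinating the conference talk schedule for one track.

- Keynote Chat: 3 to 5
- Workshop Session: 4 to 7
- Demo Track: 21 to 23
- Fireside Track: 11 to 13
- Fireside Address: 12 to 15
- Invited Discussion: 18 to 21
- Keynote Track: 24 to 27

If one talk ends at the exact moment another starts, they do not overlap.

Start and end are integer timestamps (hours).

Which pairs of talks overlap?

Fireside Address & Fireside Track, Keynote Chat & Workshop Session

Sorted by start: Keynote Chat, Workshop Session, Fireside Track, Fireside Address, Invited Discussion, Demo Track, Keynote Track.
Workshop Session starts before Keynote Chat ends → Keynote Chat and Workshop Session overlap.
Fireside Track starts after Keynote Chat ends; Keynote Chat is clear from here.
Fireside Track starts after Workshop Session ends; Workshop Session is clear from here.
Fireside Address starts before Fireside Track ends → Fireside Track and Fireside Address overlap.
Invited Discussion starts after Fireside Track ends; Fireside Track is clear from here.
Invited Discussion starts after Fireside Address ends; Fireside Address is clear from here.
Demo Track starts exactly when Invited Discussion ends (back-to-back, no overlap); Invited Discussion is clear from here.
Keynote Track starts after Demo Track ends.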